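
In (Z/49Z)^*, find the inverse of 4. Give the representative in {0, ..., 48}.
Apply the extended Euclidean algorithm to (49, 4), tracking rows (r, s, t) with s·49 + t·4 = r. Each division r_prev = q·r_cur + r_new produces the new row as (previous row) − q·(current row):
  row A: (49, 1, 0)   [1·49 + 0·4 = 49]
  row B: (4, 0, 1)   [0·49 + 1·4 = 4]
  49 = 12·4 + 1   → row C = row A − 12·row B = (1, 1, −12)   [check: 1·49 − 12·4 = 1]
  4 = 4·1 + 0   → remainder 0, stop. gcd = 1 (last nonzero row C).
The gcd is 1, so 4 is invertible mod 49. The last nonzero row gives 1·49 − 12·4 = 1, so t = −12. So 4^(−1) ≡ −12 ≡ 37 (mod 49). Verify: 4 · 37 = 148 ≡ 1 (mod 49). ✓

Final answer: 4^(−1) ≡ 37 (mod 49)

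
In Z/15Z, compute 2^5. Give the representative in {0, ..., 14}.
Use repeated squaring. Binary(5) = 101. Walk through the bits of the exponent 5 left-to-right: at each bit after the leading one, square the running value, then multiply by 2 if the bit is 1 (always reducing mod 15):
  bit 1 = 1 (leading): start with 2.
  bit 2 = 0: square 2^2 = 4 (mod 15).
  bit 3 = 1: square 4^2 = 16 ≡ 1; bit is 1, so multiply 1·2 = 2 (mod 15).
Final value: 2^5 ≡ 2 (mod 15).

Final answer: 2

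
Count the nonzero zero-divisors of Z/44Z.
Z/44Z has 23 nonzero zero-divisors

In Z/44Z each nonzero element is either a unit (gcd with 44 is 1) or a zero-divisor (gcd > 1). The number of units is φ(44): factorise 44 = 2^2 · 11, so φ(44) = (2^2 − 2^1) · (11 − 1) = 2 · 10 = 20. The nonzero elements number 44 − 1 = 43. Hence the nonzero zero-divisors number 43 − 20 = 23.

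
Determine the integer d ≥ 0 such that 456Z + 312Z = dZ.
In the PID Z, (a, b) is generated by gcd(a, b). Compute gcd(456, 312) with the extended Euclidean algorithm, tracking rows (r, s, t) with s·456 + t·312 = r:
  row A: (456, 1, 0)   [1·456 + 0·312 = 456]
  row B: (312, 0, 1)   [0·456 + 1·312 = 312]
  456 = 1·312 + 144   → row C = row A − 1·row B = (144, 1, −1)   [check: 1·456 − 1·312 = 144]
  312 = 2·144 + 24   → row D = row B − 2·row C = (24, −2, 3)   [check: −2·456 + 3·312 = 24]
  144 = 6·24 + 0   → remainder 0, stop. gcd = 24 (last nonzero row D).
So gcd(456, 312) = 24, with Bézout identity −2·456 + 3·312 = 24. Containment (⊇): the Bézout identity exhibits 24 as an element of (456, 312), giving (24) ⊆ (456, 312). Containment (⊆): since 24 | 456 and 24 | 312 (456 = 24·19, 312 = 24·13), every Z-linear combination of 456 and 312 is divisible by 24, so (456, 312) ⊆ (24). Therefore (456, 312) = (24), d = 24.

Final answer: (456, 312) = (24); d = 24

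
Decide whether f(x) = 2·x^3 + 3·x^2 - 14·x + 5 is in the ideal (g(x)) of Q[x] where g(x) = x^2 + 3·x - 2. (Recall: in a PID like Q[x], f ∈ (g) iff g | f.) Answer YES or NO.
In Q[x] the ideal (g) consists of all multiples of g, so f ∈ (g) iff g | f, i.e. iff the remainder of f on division by g is 0. Divide f by g (g is monic, so eliminate the leading term of the running remainder at each step):
  leading term 2·x^3: subtract (2·x)·g(x) = 2·x^3 + 6·x^2 - 4·x, leaving -3·x^2 - 10·x + 5
  leading term -3·x^2: subtract (-3)·g(x) = -3·x^2 - 9·x + 6, leaving -x - 1
The remainder r(x) = -x - 1 ≠ 0 (and deg r < deg g), so g ∤ f, i.e. f ∉ (g).

Final answer: NO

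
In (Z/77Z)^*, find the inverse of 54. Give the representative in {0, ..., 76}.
Apply the extended Euclidean algorithm to (77, 54), tracking rows (r, s, t) with s·77 + t·54 = r. Each division r_prev = q·r_cur + r_new produces the new row as (previous row) − q·(current row):
  row A: (77, 1, 0)   [1·77 + 0·54 = 77]
  row B: (54, 0, 1)   [0·77 + 1·54 = 54]
  77 = 1·54 + 23   → row C = row A − 1·row B = (23, 1, −1)   [check: 1·77 − 1·54 = 23]
  54 = 2·23 + 8   → row D = row B − 2·row C = (8, −2, 3)   [check: −2·77 + 3·54 = 8]
  23 = 2·8 + 7   → row E = row C − 2·row D = (7, 5, −7)   [check: 5·77 − 7·54 = 7]
  8 = 1·7 + 1   → row F = row D − 1·row E = (1, −7, 10)   [check: −7·77 + 10·54 = 1]
  7 = 7·1 + 0   → remainder 0, stop. gcd = 1 (last nonzero row F).
The gcd is 1, so 54 is invertible mod 77. The last nonzero row gives −7·77 + 10·54 = 1, so t = 10. So 54^(−1) ≡ 10 (mod 77). Verify: 54 · 10 = 540 ≡ 1 (mod 77). ✓

Final answer: 54^(−1) ≡ 10 (mod 77)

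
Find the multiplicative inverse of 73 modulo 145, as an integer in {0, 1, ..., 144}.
73^(−1) ≡ 2 (mod 145)

Apply the extended Euclidean algorithm to (145, 73), tracking rows (r, s, t) with s·145 + t·73 = r. Each division r_prev = q·r_cur + r_new produces the new row as (previous row) − q·(current row):
  row A: (145, 1, 0)   [1·145 + 0·73 = 145]
  row B: (73, 0, 1)   [0·145 + 1·73 = 73]
  145 = 1·73 + 72   → row C = row A − 1·row B = (72, 1, −1)   [check: 1·145 − 1·73 = 72]
  73 = 1·72 + 1   → row D = row B − 1·row C = (1, −1, 2)   [check: −1·145 + 2·73 = 1]
  72 = 72·1 + 0   → remainder 0, stop. gcd = 1 (last nonzero row D).
The gcd is 1, so 73 is invertible mod 145. The last nonzero row gives −1·145 + 2·73 = 1, so t = 2. So 73^(−1) ≡ 2 (mod 145). Verify: 73 · 2 = 146 ≡ 1 (mod 145). ✓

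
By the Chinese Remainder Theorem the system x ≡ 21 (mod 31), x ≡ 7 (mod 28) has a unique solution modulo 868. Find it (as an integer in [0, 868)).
The moduli 31, 28 are pairwise coprime, so by the CRT there is a unique solution mod 31·28 = 868.
Solve by successive substitution. Start with x ≡ 21 (mod 31).
  Combine with x ≡ 7 (mod 28): write x = 21 + 31·t and require 21 + 31·t ≡ 7 (mod 28), i.e. 31·t ≡ 7 − 21 ≡ 14 (mod 28). Since 31^(−1) ≡ 19 (mod 28) (31 ≡ 3 (mod 28)), t ≡ 19·14 ≡ 14 (mod 28). So x ≡ 21 + 31·14 = 455 (mod 868).
Unique solution in [0, 868): x = 455.

Final answer: x ≡ 455 (mod 868); the representative in [0, 868) is 455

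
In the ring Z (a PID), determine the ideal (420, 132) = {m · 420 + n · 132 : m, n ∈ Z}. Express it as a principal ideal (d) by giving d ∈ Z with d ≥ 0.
(420, 132) = (12); d = 12

In the PID Z, (a, b) is generated by gcd(a, b). Compute gcd(420, 132) with the extended Euclidean algorithm, tracking rows (r, s, t) with s·420 + t·132 = r:
  row A: (420, 1, 0)   [1·420 + 0·132 = 420]
  row B: (132, 0, 1)   [0·420 + 1·132 = 132]
  420 = 3·132 + 24   → row C = row A − 3·row B = (24, 1, −3)   [check: 1·420 − 3·132 = 24]
  132 = 5·24 + 12   → row D = row B − 5·row C = (12, −5, 16)   [check: −5·420 + 16·132 = 12]
  24 = 2·12 + 0   → remainder 0, stop. gcd = 12 (last nonzero row D).
So gcd(420, 132) = 12, with Bézout identity −5·420 + 16·132 = 12. Containment (⊇): the Bézout identity exhibits 12 as an element of (420, 132), giving (12) ⊆ (420, 132). Containment (⊆): since 12 | 420 and 12 | 132 (420 = 12·35, 132 = 12·11), every Z-linear combination of 420 and 132 is divisible by 12, so (420, 132) ⊆ (12). Therefore (420, 132) = (12), d = 12.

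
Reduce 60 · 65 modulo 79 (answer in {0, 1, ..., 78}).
29

Both factors are already reduced mod 79. 60 · 65 = 3900. Dividing by 79: 3900 = 49·79 + 29. So (60 · 65) mod 79 = 29.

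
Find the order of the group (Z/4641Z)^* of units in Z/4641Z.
(Z/4641Z)^* consists of the classes a with gcd(a, 4641) = 1, so its order is φ(4641). φ is multiplicative, with φ(p^e) = p^e − p^(e−1). Factorise 4641 = 3 · 7 · 13 · 17. Then
  φ(4641) = (3 − 1) · (7 − 1) · (13 − 1) · (17 − 1) = 2 · 6 · 12 · 16 = 2304.
Thus |(Z/4641Z)^*| = 2304.

Final answer: |(Z/4641Z)^*| = 2304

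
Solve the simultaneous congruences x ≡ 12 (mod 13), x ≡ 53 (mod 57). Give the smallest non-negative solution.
x ≡ 623 (mod 741); the representative in [0, 741) is 623

The moduli 13, 57 are pairwise coprime, so by the CRT there is a unique solution mod 13·57 = 741.
Solve by successive substitution. Start with x ≡ 12 (mod 13).
  Combine with x ≡ 53 (mod 57): write x = 12 + 13·t and require 12 + 13·t ≡ 53 (mod 57), i.e. 13·t ≡ 53 − 12 ≡ 41 (mod 57). Since 13^(−1) ≡ 22 (mod 57), t ≡ 22·41 ≡ 47 (mod 57). So x ≡ 12 + 13·47 = 623 (mod 741).
Unique solution in [0, 741): x = 623.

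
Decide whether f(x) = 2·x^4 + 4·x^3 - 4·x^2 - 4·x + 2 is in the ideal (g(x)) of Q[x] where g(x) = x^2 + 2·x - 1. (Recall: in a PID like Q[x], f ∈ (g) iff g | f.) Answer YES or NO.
YES

In Q[x] the ideal (g) consists of all multiples of g, so f ∈ (g) iff g | f, i.e. iff the remainder of f on division by g is 0. Divide f by g (g is monic, so eliminate the leading term of the running remainder at each step):
  leading term 2·x^4: subtract (2·x^2)·g(x) = 2·x^4 + 4·x^3 - 2·x^2, leaving -2·x^2 - 4·x + 2
  leading term -2·x^2: subtract (-2)·g(x) = -2·x^2 - 4·x + 2, leaving 0
The remainder is 0, so f(x) = g(x) · h(x) with h(x) = 2·x^2 - 2. Hence g | f, i.e. f ∈ (g).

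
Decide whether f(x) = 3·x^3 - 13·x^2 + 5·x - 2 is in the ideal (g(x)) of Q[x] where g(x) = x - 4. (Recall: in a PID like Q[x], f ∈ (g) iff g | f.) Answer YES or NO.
NO

In Q[x] the ideal (g) consists of all multiples of g, so f ∈ (g) iff g | f, i.e. iff the remainder of f on division by g is 0. Divide f by g (g is monic, so eliminate the leading term of the running remainder at each step):
  leading term 3·x^3: subtract (3·x^2)·g(x) = 3·x^3 - 12·x^2, leaving -x^2 + 5·x - 2
  leading term -x^2: subtract (-x)·g(x) = -x^2 + 4·x, leaving x - 2
  leading term x: subtract (1)·g(x) = x - 4, leaving 2
The remainder r(x) = 2 ≠ 0 (and deg r < deg g), so g ∤ f, i.e. f ∉ (g).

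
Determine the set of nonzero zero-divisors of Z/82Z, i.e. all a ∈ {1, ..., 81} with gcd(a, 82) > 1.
nonzero zero-divisors of Z/82Z = {2, 4, 6, 8, 10, 12, 14, 16, 18, 20, 22, 24, 26, 28, 30, 32, 34, 36, 38, 40, 41, 42, 44, 46, 48, 50, 52, 54, 56, 58, 60, 62, 64, 66, 68, 70, 72, 74, 76, 78, 80}

An element a ∈ Z/82Z (with a ≠ 0) is a zero-divisor iff gcd(a, 82) > 1 (because a is a unit precisely when gcd(a, n) = 1, and in Z/nZ every nonzero, non-unit element is a zero-divisor). Scan a = 1, ..., 81 and keep those with gcd(a, 82) > 1:
  gcd(2, 82) = 2, gcd(4, 82) = 2, gcd(6, 82) = 2, gcd(8, 82) = 2, gcd(10, 82) = 2, gcd(12, 82) = 2, gcd(14, 82) = 2, gcd(16, 82) = 2, gcd(18, 82) = 2, gcd(20, 82) = 2, gcd(22, 82) = 2, gcd(24, 82) = 2, gcd(26, 82) = 2, gcd(28, 82) = 2, gcd(30, 82) = 2, gcd(32, 82) = 2, gcd(34, 82) = 2, gcd(36, 82) = 2, gcd(38, 82) = 2, gcd(40, 82) = 2, gcd(41, 82) = 41, gcd(42, 82) = 2, gcd(44, 82) = 2, gcd(46, 82) = 2, gcd(48, 82) = 2, gcd(50, 82) = 2, gcd(52, 82) = 2, gcd(54, 82) = 2, gcd(56, 82) = 2, gcd(58, 82) = 2, gcd(60, 82) = 2, gcd(62, 82) = 2, gcd(64, 82) = 2, gcd(66, 82) = 2, gcd(68, 82) = 2, gcd(70, 82) = 2, gcd(72, 82) = 2, gcd(74, 82) = 2, gcd(76, 82) = 2, gcd(78, 82) = 2, gcd(80, 82) = 2.
All other a ∈ {1, ..., 81} have gcd(a, 82) = 1 and are units. So the nonzero zero-divisors are exactly the 41 values of a appearing in this scan.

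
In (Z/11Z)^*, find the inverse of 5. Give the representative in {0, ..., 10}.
Apply the extended Euclidean algorithm to (11, 5), tracking rows (r, s, t) with s·11 + t·5 = r. Each division r_prev = q·r_cur + r_new produces the new row as (previous row) − q·(current row):
  row A: (11, 1, 0)   [1·11 + 0·5 = 11]
  row B: (5, 0, 1)   [0·11 + 1·5 = 5]
  11 = 2·5 + 1   → row C = row A − 2·row B = (1, 1, −2)   [check: 1·11 − 2·5 = 1]
  5 = 5·1 + 0   → remainder 0, stop. gcd = 1 (last nonzero row C).
The gcd is 1, so 5 is invertible mod 11. The last nonzero row gives 1·11 − 2·5 = 1, so t = −2. So 5^(−1) ≡ −2 ≡ 9 (mod 11). Verify: 5 · 9 = 45 ≡ 1 (mod 11). ✓

Final answer: 5^(−1) ≡ 9 (mod 11)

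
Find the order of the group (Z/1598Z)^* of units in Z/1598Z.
(Z/1598Z)^* consists of the classes a with gcd(a, 1598) = 1, so its order is φ(1598). φ is multiplicative, with φ(p^e) = p^e − p^(e−1). Factorise 1598 = 2 · 17 · 47. Then
  φ(1598) = (2 − 1) · (17 − 1) · (47 − 1) = 1 · 16 · 46 = 736.
Thus |(Z/1598Z)^*| = 736.

Final answer: |(Z/1598Z)^*| = 736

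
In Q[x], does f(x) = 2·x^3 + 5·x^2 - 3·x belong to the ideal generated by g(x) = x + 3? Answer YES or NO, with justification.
YES

In Q[x] the ideal (g) consists of all multiples of g, so f ∈ (g) iff g | f, i.e. iff the remainder of f on division by g is 0. Divide f by g (g is monic, so eliminate the leading term of the running remainder at each step):
  leading term 2·x^3: subtract (2·x^2)·g(x) = 2·x^3 + 6·x^2, leaving -x^2 - 3·x
  leading term -x^2: subtract (-x)·g(x) = -x^2 - 3·x, leaving 0
The remainder is 0, so f(x) = g(x) · h(x) with h(x) = 2·x^2 - x. Hence g | f, i.e. f ∈ (g).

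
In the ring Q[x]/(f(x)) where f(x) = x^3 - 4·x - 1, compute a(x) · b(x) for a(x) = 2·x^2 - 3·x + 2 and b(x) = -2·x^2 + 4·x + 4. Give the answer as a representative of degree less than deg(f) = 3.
First multiply in Q[x] without reducing: a · b = -4·x^4 + 14·x^3 - 8·x^2 - 4·x + 8. Now divide by f(x) = x^3 - 4·x - 1, eliminating the leading term at each step:
  leading term -4·x^4: subtract (-4·x)·f(x) = -4·x^4 + 16·x^2 + 4·x, leaving 14·x^3 - 24·x^2 - 8·x + 8
  leading term 14·x^3: subtract (14)·f(x) = 14·x^3 - 56·x - 14, leaving -24·x^2 + 48·x + 22
The degree is now < 3, so this is the remainder. Hence a · b ≡ -24·x^2 + 48·x + 22 in Q[x]/(f).

Final answer: a · b ≡ -24·x^2 + 48·x + 22 (mod f(x))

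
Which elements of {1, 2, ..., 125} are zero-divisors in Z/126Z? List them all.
nonzero zero-divisors of Z/126Z = {2, 3, 4, 6, 7, 8, 9, 10, 12, 14, 15, 16, 18, 20, 21, 22, 24, 26, 27, 28, 30, 32, 33, 34, 35, 36, 38, 39, 40, 42, 44, 45, 46, 48, 49, 50, 51, 52, 54, 56, 57, 58, 60, 62, 63, 64, 66, 68, 69, 70, 72, 74, 75, 76, 77, 78, 80, 81, 82, 84, 86, 87, 88, 90, 91, 92, 93, 94, 96, 98, 99, 100, 102, 104, 105, 106, 108, 110, 111, 112, 114, 116, 117, 118, 119, 120, 122, 123, 124}

An element a ∈ Z/126Z (with a ≠ 0) is a zero-divisor iff gcd(a, 126) > 1 (because a is a unit precisely when gcd(a, n) = 1, and in Z/nZ every nonzero, non-unit element is a zero-divisor). Scan a = 1, ..., 125 and keep those with gcd(a, 126) > 1:
  gcd(2, 126) = 2, gcd(3, 126) = 3, gcd(4, 126) = 2, gcd(6, 126) = 6, gcd(7, 126) = 7, gcd(8, 126) = 2, gcd(9, 126) = 9, gcd(10, 126) = 2, gcd(12, 126) = 6, gcd(14, 126) = 14, gcd(15, 126) = 3, gcd(16, 126) = 2, gcd(18, 126) = 18, gcd(20, 126) = 2, gcd(21, 126) = 21, gcd(22, 126) = 2, gcd(24, 126) = 6, gcd(26, 126) = 2, gcd(27, 126) = 9, gcd(28, 126) = 14, gcd(30, 126) = 6, gcd(32, 126) = 2, gcd(33, 126) = 3, gcd(34, 126) = 2, gcd(35, 126) = 7, gcd(36, 126) = 18, gcd(38, 126) = 2, gcd(39, 126) = 3, gcd(40, 126) = 2, gcd(42, 126) = 42, gcd(44, 126) = 2, gcd(45, 126) = 9, gcd(46, 126) = 2, gcd(48, 126) = 6, gcd(49, 126) = 7, gcd(50, 126) = 2, gcd(51, 126) = 3, gcd(52, 126) = 2, gcd(54, 126) = 18, gcd(56, 126) = 14, gcd(57, 126) = 3, gcd(58, 126) = 2, gcd(60, 126) = 6, gcd(62, 126) = 2, gcd(63, 126) = 63, gcd(64, 126) = 2, gcd(66, 126) = 6, gcd(68, 126) = 2, gcd(69, 126) = 3, gcd(70, 126) = 14, gcd(72, 126) = 18, gcd(74, 126) = 2, gcd(75, 126) = 3, gcd(76, 126) = 2, gcd(77, 126) = 7, gcd(78, 126) = 6, gcd(80, 126) = 2, gcd(81, 126) = 9, gcd(82, 126) = 2, gcd(84, 126) = 42, gcd(86, 126) = 2, gcd(87, 126) = 3, gcd(88, 126) = 2, gcd(90, 126) = 18, gcd(91, 126) = 7, gcd(92, 126) = 2, gcd(93, 126) = 3, gcd(94, 126) = 2, gcd(96, 126) = 6, gcd(98, 126) = 14, gcd(99, 126) = 9, gcd(100, 126) = 2, gcd(102, 126) = 6, gcd(104, 126) = 2, gcd(105, 126) = 21, gcd(106, 126) = 2, gcd(108, 126) = 18, gcd(110, 126) = 2, gcd(111, 126) = 3, gcd(112, 126) = 14, gcd(114, 126) = 6, gcd(116, 126) = 2, gcd(117, 126) = 9, gcd(118, 126) = 2, gcd(119, 126) = 7, gcd(120, 126) = 6, gcd(122, 126) = 2, gcd(123, 126) = 3, gcd(124, 126) = 2.
All other a ∈ {1, ..., 125} have gcd(a, 126) = 1 and are units. So the nonzero zero-divisors are exactly the 89 values of a appearing in this scan.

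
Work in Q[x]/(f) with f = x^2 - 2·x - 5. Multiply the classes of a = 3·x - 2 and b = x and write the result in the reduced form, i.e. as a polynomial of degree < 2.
a · b ≡ 4·x + 15 (mod f(x))

First multiply in Q[x] without reducing: a · b = 3·x^2 - 2·x. Now divide by f(x) = x^2 - 2·x - 5, eliminating the leading term at each step:
  leading term 3·x^2: subtract (3)·f(x) = 3·x^2 - 6·x - 15, leaving 4·x + 15
The degree is now < 2, so this is the remainder. Hence a · b ≡ 4·x + 15 in Q[x]/(f).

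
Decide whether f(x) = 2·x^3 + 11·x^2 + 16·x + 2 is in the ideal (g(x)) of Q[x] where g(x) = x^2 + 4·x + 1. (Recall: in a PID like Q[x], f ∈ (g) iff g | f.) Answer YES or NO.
In Q[x] the ideal (g) consists of all multiples of g, so f ∈ (g) iff g | f, i.e. iff the remainder of f on division by g is 0. Divide f by g (g is monic, so eliminate the leading term of the running remainder at each step):
  leading term 2·x^3: subtract (2·x)·g(x) = 2·x^3 + 8·x^2 + 2·x, leaving 3·x^2 + 14·x + 2
  leading term 3·x^2: subtract (3)·g(x) = 3·x^2 + 12·x + 3, leaving 2·x - 1
The remainder r(x) = 2·x - 1 ≠ 0 (and deg r < deg g), so g ∤ f, i.e. f ∉ (g).

Final answer: NO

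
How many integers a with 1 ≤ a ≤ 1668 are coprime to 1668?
552

The number of a ∈ {1, ..., 1668} with gcd(a, 1668) = 1 is by definition Euler's totient φ(1668). φ is multiplicative, with φ(p^e) = p^e − p^(e−1). Factorise 1668 = 2^2 · 3 · 139. Then
  φ(1668) = (2^2 − 2^1) · (3 − 1) · (139 − 1) = 2 · 2 · 138 = 552.
So there are 552 such integers.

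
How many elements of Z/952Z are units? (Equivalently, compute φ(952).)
An element a ∈ Z/952Z is a unit iff gcd(a, 952) = 1, so the number of units is φ(952). φ is multiplicative, with φ(p^e) = p^e − p^(e−1). Factorise 952 = 2^3 · 7 · 17. Then
  φ(952) = (2^3 − 2^2) · (7 − 1) · (17 − 1) = 4 · 6 · 16 = 384.

Final answer: Z/952Z has φ(952) = 384 units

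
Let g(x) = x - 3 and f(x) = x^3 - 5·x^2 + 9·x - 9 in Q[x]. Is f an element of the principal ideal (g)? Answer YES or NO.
YES

In Q[x] the ideal (g) consists of all multiples of g, so f ∈ (g) iff g | f, i.e. iff the remainder of f on division by g is 0. Divide f by g (g is monic, so eliminate the leading term of the running remainder at each step):
  leading term x^3: subtract (x^2)·g(x) = x^3 - 3·x^2, leaving -2·x^2 + 9·x - 9
  leading term -2·x^2: subtract (-2·x)·g(x) = -2·x^2 + 6·x, leaving 3·x - 9
  leading term 3·x: subtract (3)·g(x) = 3·x - 9, leaving 0
The remainder is 0, so f(x) = g(x) · h(x) with h(x) = x^2 - 2·x + 3. Hence g | f, i.e. f ∈ (g).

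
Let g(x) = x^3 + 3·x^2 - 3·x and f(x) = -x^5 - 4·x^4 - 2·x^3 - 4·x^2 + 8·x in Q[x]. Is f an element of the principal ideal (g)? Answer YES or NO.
NO

In Q[x] the ideal (g) consists of all multiples of g, so f ∈ (g) iff g | f, i.e. iff the remainder of f on division by g is 0. Divide f by g (g is monic, so eliminate the leading term of the running remainder at each step):
  leading term -x^5: subtract (-x^2)·g(x) = -x^5 - 3·x^4 + 3·x^3, leaving -x^4 - 5·x^3 - 4·x^2 + 8·x
  leading term -x^4: subtract (-x)·g(x) = -x^4 - 3·x^3 + 3·x^2, leaving -2·x^3 - 7·x^2 + 8·x
  leading term -2·x^3: subtract (-2)·g(x) = -2·x^3 - 6·x^2 + 6·x, leaving -x^2 + 2·x
The remainder r(x) = -x^2 + 2·x ≠ 0 (and deg r < deg g), so g ∤ f, i.e. f ∉ (g).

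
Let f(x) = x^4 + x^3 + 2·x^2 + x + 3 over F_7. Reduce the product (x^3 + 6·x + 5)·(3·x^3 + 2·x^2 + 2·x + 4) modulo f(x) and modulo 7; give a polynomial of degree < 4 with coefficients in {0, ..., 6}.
Multiply as integer polynomials: a · b = 3·x^6 + 2·x^5 + 20·x^4 + 31·x^3 + 22·x^2 + 34·x + 20. Reducing coefficients mod 7: a · b ≡ 3·x^6 + 2·x^5 + 6·x^4 + 3·x^3 + x^2 + 6·x + 6. Now divide by f(x) = x^4 + x^3 + 2·x^2 + x + 3 in F_7[x], eliminating the leading term at each step:
  leading term 3·x^6: subtract (3·x^2)·f(x) = 3·x^6 + 3·x^5 + 6·x^4 + 3·x^3 + 2·x^2, leaving 6·x^5 + 6·x^2 + 6·x + 6 (coefficients mod 7)
  leading term 6·x^5: subtract (6·x)·f(x) = 6·x^5 + 6·x^4 + 5·x^3 + 6·x^2 + 4·x, leaving x^4 + 2·x^3 + 2·x + 6 (coefficients mod 7)
  leading term x^4: subtract (1)·f(x) = x^4 + x^3 + 2·x^2 + x + 3, leaving x^3 + 5·x^2 + x + 3 (coefficients mod 7)
The degree is now < 4, so this is the remainder. Hence a · b ≡ x^3 + 5·x^2 + x + 3 in F_7[x]/(f).

Final answer: a · b ≡ x^3 + 5·x^2 + x + 3 (mod f(x))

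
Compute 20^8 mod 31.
Use repeated squaring. Binary(8) = 1000. Walk through the bits of the exponent 8 left-to-right: at each bit after the leading one, square the running value, then multiply by 20 if the bit is 1 (always reducing mod 31):
  bit 1 = 1 (leading): start with 20.
  bit 2 = 0: square 20^2 = 400 ≡ 28 (mod 31).
  bit 3 = 0: square 28^2 = 784 ≡ 9 (mod 31).
  bit 4 = 0: square 9^2 = 81 ≡ 19 (mod 31).
Final value: 20^8 ≡ 19 (mod 31).

Final answer: 19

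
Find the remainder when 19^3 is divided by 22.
17

Use repeated squaring. Binary(3) = 11. Walk through the bits of the exponent 3 left-to-right: at each bit after the leading one, square the running value, then multiply by 19 if the bit is 1 (always reducing mod 22):
  bit 1 = 1 (leading): start with 19.
  bit 2 = 1: square 19^2 = 361 ≡ 9; bit is 1, so multiply 9·19 = 171 ≡ 17 (mod 22).
Final value: 19^3 ≡ 17 (mod 22).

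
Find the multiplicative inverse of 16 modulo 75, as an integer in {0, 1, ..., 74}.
16^(−1) ≡ 61 (mod 75)

Apply the extended Euclidean algorithm to (75, 16), tracking rows (r, s, t) with s·75 + t·16 = r. Each division r_prev = q·r_cur + r_new produces the new row as (previous row) − q·(current row):
  row A: (75, 1, 0)   [1·75 + 0·16 = 75]
  row B: (16, 0, 1)   [0·75 + 1·16 = 16]
  75 = 4·16 + 11   → row C = row A − 4·row B = (11, 1, −4)   [check: 1·75 − 4·16 = 11]
  16 = 1·11 + 5   → row D = row B − 1·row C = (5, −1, 5)   [check: −1·75 + 5·16 = 5]
  11 = 2·5 + 1   → row E = row C − 2·row D = (1, 3, −14)   [check: 3·75 − 14·16 = 1]
  5 = 5·1 + 0   → remainder 0, stop. gcd = 1 (last nonzero row E).
The gcd is 1, so 16 is invertible mod 75. The last nonzero row gives 3·75 − 14·16 = 1, so t = −14. So 16^(−1) ≡ −14 ≡ 61 (mod 75). Verify: 16 · 61 = 976 ≡ 1 (mod 75). ✓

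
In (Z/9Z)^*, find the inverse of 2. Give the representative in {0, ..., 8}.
Apply the extended Euclidean algorithm to (9, 2), tracking rows (r, s, t) with s·9 + t·2 = r. Each division r_prev = q·r_cur + r_new produces the new row as (previous row) − q·(current row):
  row A: (9, 1, 0)   [1·9 + 0·2 = 9]
  row B: (2, 0, 1)   [0·9 + 1·2 = 2]
  9 = 4·2 + 1   → row C = row A − 4·row B = (1, 1, −4)   [check: 1·9 − 4·2 = 1]
  2 = 2·1 + 0   → remainder 0, stop. gcd = 1 (last nonzero row C).
The gcd is 1, so 2 is invertible mod 9. The last nonzero row gives 1·9 − 4·2 = 1, so t = −4. So 2^(−1) ≡ −4 ≡ 5 (mod 9). Verify: 2 · 5 = 10 ≡ 1 (mod 9). ✓

Final answer: 2^(−1) ≡ 5 (mod 9)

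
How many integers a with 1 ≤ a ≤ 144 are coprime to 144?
The number of a ∈ {1, ..., 144} with gcd(a, 144) = 1 is by definition Euler's totient φ(144). φ is multiplicative, with φ(p^e) = p^e − p^(e−1). Factorise 144 = 2^4 · 3^2. Then
  φ(144) = (2^4 − 2^3) · (3^2 − 3^1) = 8 · 6 = 48.
So there are 48 such integers.

Final answer: 48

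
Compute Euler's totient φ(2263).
φ(2263) = 2160

φ is multiplicative, with φ(p^e) = p^e − p^(e−1). Factorise 2263 = 31 · 73. Then
  φ(2263) = (31 − 1) · (73 − 1) = 30 · 72 = 2160.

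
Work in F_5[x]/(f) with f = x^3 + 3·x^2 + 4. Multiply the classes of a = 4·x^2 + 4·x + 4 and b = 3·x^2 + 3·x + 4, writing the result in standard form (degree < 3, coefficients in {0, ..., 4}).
Multiply as integer polynomials: a · b = 12·x^4 + 24·x^3 + 40·x^2 + 28·x + 16. Reducing coefficients mod 5: a · b ≡ 2·x^4 + 4·x^3 + 3·x + 1. Now divide by f(x) = x^3 + 3·x^2 + 4 in F_5[x], eliminating the leading term at each step:
  leading term 2·x^4: subtract (2·x)·f(x) = 2·x^4 + x^3 + 3·x, leaving 3·x^3 + 1 (coefficients mod 5)
  leading term 3·x^3: subtract (3)·f(x) = 3·x^3 + 4·x^2 + 2, leaving x^2 + 4 (coefficients mod 5)
The degree is now < 3, so this is the remainder. Hence a · b ≡ x^2 + 4 in F_5[x]/(f).

Final answer: a · b ≡ x^2 + 4 (mod f(x))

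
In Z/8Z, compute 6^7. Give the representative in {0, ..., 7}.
0

Use repeated squaring. Binary(7) = 111. Walk through the bits of the exponent 7 left-to-right: at each bit after the leading one, square the running value, then multiply by 6 if the bit is 1 (always reducing mod 8):
  bit 1 = 1 (leading): start with 6.
  bit 2 = 1: square 6^2 = 36 ≡ 4; bit is 1, so multiply 4·6 = 24 ≡ 0 (mod 8).
  bit 3 = 1: square 0^2 = 0; bit is 1, so multiply 0·6 = 0 (mod 8).
Final value: 6^7 ≡ 0 (mod 8).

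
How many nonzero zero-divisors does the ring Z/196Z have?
Z/196Z has 111 nonzero zero-divisors

In Z/196Z each nonzero element is either a unit (gcd with 196 is 1) or a zero-divisor (gcd > 1). The number of units is φ(196): factorise 196 = 2^2 · 7^2, so φ(196) = (2^2 − 2^1) · (7^2 − 7^1) = 2 · 42 = 84. The nonzero elements number 196 − 1 = 195. Hence the nonzero zero-divisors number 195 − 84 = 111.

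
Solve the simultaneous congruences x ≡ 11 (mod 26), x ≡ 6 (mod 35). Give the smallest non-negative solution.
The moduli 26, 35 are pairwise coprime, so by the CRT there is a unique solution mod 26·35 = 910.
Solve by successive substitution. Start with x ≡ 11 (mod 26).
  Combine with x ≡ 6 (mod 35): write x = 11 + 26·t and require 11 + 26·t ≡ 6 (mod 35), i.e. 26·t ≡ 6 − 11 ≡ 30 (mod 35). Since 26^(−1) ≡ 31 (mod 35), t ≡ 31·30 ≡ 20 (mod 35). So x ≡ 11 + 26·20 = 531 (mod 910).
Unique solution in [0, 910): x = 531.

Final answer: x ≡ 531 (mod 910); the representative in [0, 910) is 531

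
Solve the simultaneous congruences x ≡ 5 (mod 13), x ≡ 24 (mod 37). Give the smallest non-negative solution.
The moduli 13, 37 are pairwise coprime, so by the CRT there is a unique solution mod 13·37 = 481.
Solve by successive substitution. Start with x ≡ 5 (mod 13).
  Combine with x ≡ 24 (mod 37): write x = 5 + 13·t and require 5 + 13·t ≡ 24 (mod 37), i.e. 13·t ≡ 24 − 5 ≡ 19 (mod 37). Since 13^(−1) ≡ 20 (mod 37), t ≡ 20·19 ≡ 10 (mod 37). So x ≡ 5 + 13·10 = 135 (mod 481).
Unique solution in [0, 481): x = 135.

Final answer: x ≡ 135 (mod 481); the representative in [0, 481) is 135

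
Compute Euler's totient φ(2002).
φ is multiplicative, with φ(p^e) = p^e − p^(e−1). Factorise 2002 = 2 · 7 · 11 · 13. Then
  φ(2002) = (2 − 1) · (7 − 1) · (11 − 1) · (13 − 1) = 1 · 6 · 10 · 12 = 720.

Final answer: φ(2002) = 720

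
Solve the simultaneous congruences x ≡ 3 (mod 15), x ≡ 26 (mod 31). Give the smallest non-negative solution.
x ≡ 243 (mod 465); the representative in [0, 465) is 243

The moduli 15, 31 are pairwise coprime, so by the CRT there is a unique solution mod 15·31 = 465.
Solve by successive substitution. Start with x ≡ 3 (mod 15).
  Combine with x ≡ 26 (mod 31): write x = 3 + 15·t and require 3 + 15·t ≡ 26 (mod 31), i.e. 15·t ≡ 26 − 3 ≡ 23 (mod 31). Since 15^(−1) ≡ 29 (mod 31), t ≡ 29·23 ≡ 16 (mod 31). So x ≡ 3 + 15·16 = 243 (mod 465).
Unique solution in [0, 465): x = 243.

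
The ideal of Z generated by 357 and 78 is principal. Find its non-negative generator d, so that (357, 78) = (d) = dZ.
(357, 78) = (3); d = 3

In the PID Z, (a, b) is generated by gcd(a, b). Compute gcd(357, 78) with the extended Euclidean algorithm, tracking rows (r, s, t) with s·357 + t·78 = r:
  row A: (357, 1, 0)   [1·357 + 0·78 = 357]
  row B: (78, 0, 1)   [0·357 + 1·78 = 78]
  357 = 4·78 + 45   → row C = row A − 4·row B = (45, 1, −4)   [check: 1·357 − 4·78 = 45]
  78 = 1·45 + 33   → row D = row B − 1·row C = (33, −1, 5)   [check: −1·357 + 5·78 = 33]
  45 = 1·33 + 12   → row E = row C − 1·row D = (12, 2, −9)   [check: 2·357 − 9·78 = 12]
  33 = 2·12 + 9   → row F = row D − 2·row E = (9, −5, 23)   [check: −5·357 + 23·78 = 9]
  12 = 1·9 + 3   → row G = row E − 1·row F = (3, 7, −32)   [check: 7·357 − 32·78 = 3]
  9 = 3·3 + 0   → remainder 0, stop. gcd = 3 (last nonzero row G).
So gcd(357, 78) = 3, with Bézout identity 7·357 − 32·78 = 3. Containment (⊇): the Bézout identity exhibits 3 as an element of (357, 78), giving (3) ⊆ (357, 78). Containment (⊆): since 3 | 357 and 3 | 78 (357 = 3·119, 78 = 3·26), every Z-linear combination of 357 and 78 is divisible by 3, so (357, 78) ⊆ (3). Therefore (357, 78) = (3), d = 3.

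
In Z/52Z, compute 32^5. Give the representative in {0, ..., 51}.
Use repeated squaring. Binary(5) = 101. Walk through the bits of the exponent 5 left-to-right: at each bit after the leading one, square the running value, then multiply by 32 if the bit is 1 (always reducing mod 52):
  bit 1 = 1 (leading): start with 32.
  bit 2 = 0: square 32^2 = 1024 ≡ 36 (mod 52).
  bit 3 = 1: square 36^2 = 1296 ≡ 48; bit is 1, so multiply 48·32 = 1536 ≡ 28 (mod 52).
Final value: 32^5 ≡ 28 (mod 52).

Final answer: 28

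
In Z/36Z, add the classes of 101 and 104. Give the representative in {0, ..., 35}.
25

Reduce the summands first: 101 ≡ 29, 104 ≡ 32 (mod 36), so 101 + 104 ≡ 29 + 32 (mod 36). 29 + 32 = 61; 61 = 1·36 + 25, so (101 + 104) mod 36 = 25.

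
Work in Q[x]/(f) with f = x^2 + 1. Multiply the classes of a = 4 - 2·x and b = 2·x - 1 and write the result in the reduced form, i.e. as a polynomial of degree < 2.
First multiply in Q[x] without reducing: a · b = -4·x^2 + 10·x - 4. Now divide by f(x) = x^2 + 1, eliminating the leading term at each step:
  leading term -4·x^2: subtract (-4)·f(x) = -4·x^2 - 4, leaving 10·x
The degree is now < 2, so this is the remainder. Hence a · b ≡ 10·x in Q[x]/(f).

Final answer: a · b ≡ 10·x (mod f(x))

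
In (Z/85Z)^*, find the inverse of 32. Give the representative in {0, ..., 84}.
Apply the extended Euclidean algorithm to (85, 32), tracking rows (r, s, t) with s·85 + t·32 = r. Each division r_prev = q·r_cur + r_new produces the new row as (previous row) − q·(current row):
  row A: (85, 1, 0)   [1·85 + 0·32 = 85]
  row B: (32, 0, 1)   [0·85 + 1·32 = 32]
  85 = 2·32 + 21   → row C = row A − 2·row B = (21, 1, −2)   [check: 1·85 − 2·32 = 21]
  32 = 1·21 + 11   → row D = row B − 1·row C = (11, −1, 3)   [check: −1·85 + 3·32 = 11]
  21 = 1·11 + 10   → row E = row C − 1·row D = (10, 2, −5)   [check: 2·85 − 5·32 = 10]
  11 = 1·10 + 1   → row F = row D − 1·row E = (1, −3, 8)   [check: −3·85 + 8·32 = 1]
  10 = 10·1 + 0   → remainder 0, stop. gcd = 1 (last nonzero row F).
The gcd is 1, so 32 is invertible mod 85. The last nonzero row gives −3·85 + 8·32 = 1, so t = 8. So 32^(−1) ≡ 8 (mod 85). Verify: 32 · 8 = 256 ≡ 1 (mod 85). ✓

Final answer: 32^(−1) ≡ 8 (mod 85)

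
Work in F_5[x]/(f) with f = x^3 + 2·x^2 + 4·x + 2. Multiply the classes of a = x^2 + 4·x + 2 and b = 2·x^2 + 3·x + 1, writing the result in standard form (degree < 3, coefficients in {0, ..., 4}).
Multiply as integer polynomials: a · b = 2·x^4 + 11·x^3 + 17·x^2 + 10·x + 2. Reducing coefficients mod 5: a · b ≡ 2·x^4 + x^3 + 2·x^2 + 2. Now divide by f(x) = x^3 + 2·x^2 + 4·x + 2 in F_5[x], eliminating the leading term at each step:
  leading term 2·x^4: subtract (2·x)·f(x) = 2·x^4 + 4·x^3 + 3·x^2 + 4·x, leaving 2·x^3 + 4·x^2 + x + 2 (coefficients mod 5)
  leading term 2·x^3: subtract (2)·f(x) = 2·x^3 + 4·x^2 + 3·x + 4, leaving 3·x + 3 (coefficients mod 5)
The degree is now < 3, so this is the remainder. Hence a · b ≡ 3·x + 3 in F_5[x]/(f).

Final answer: a · b ≡ 3·x + 3 (mod f(x))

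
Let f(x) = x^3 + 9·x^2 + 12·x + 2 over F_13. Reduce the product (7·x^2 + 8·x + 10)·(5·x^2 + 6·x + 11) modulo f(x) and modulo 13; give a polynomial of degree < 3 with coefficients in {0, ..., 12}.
Multiply as integer polynomials: a · b = 35·x^4 + 82·x^3 + 175·x^2 + 148·x + 110. Reducing coefficients mod 13: a · b ≡ 9·x^4 + 4·x^3 + 6·x^2 + 5·x + 6. Now divide by f(x) = x^3 + 9·x^2 + 12·x + 2 in F_13[x], eliminating the leading term at each step:
  leading term 9·x^4: subtract (9·x)·f(x) = 9·x^4 + 3·x^3 + 4·x^2 + 5·x, leaving x^3 + 2·x^2 + 6 (coefficients mod 13)
  leading term x^3: subtract (1)·f(x) = x^3 + 9·x^2 + 12·x + 2, leaving 6·x^2 + x + 4 (coefficients mod 13)
The degree is now < 3, so this is the remainder. Hence a · b ≡ 6·x^2 + x + 4 in F_13[x]/(f).

Final answer: a · b ≡ 6·x^2 + x + 4 (mod f(x))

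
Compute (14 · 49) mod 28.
Reduce the factors first: 49 ≡ 21 (mod 28), so 14 · 49 ≡ 14 · 21 (mod 28). 14 · 21 = 294. Dividing by 28: 294 = 10·28 + 14. So (14 · 49) mod 28 = 14.

Final answer: 14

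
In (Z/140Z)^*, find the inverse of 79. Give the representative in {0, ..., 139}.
79^(−1) ≡ 39 (mod 140)

Apply the extended Euclidean algorithm to (140, 79), tracking rows (r, s, t) with s·140 + t·79 = r. Each division r_prev = q·r_cur + r_new produces the new row as (previous row) − q·(current row):
  row A: (140, 1, 0)   [1·140 + 0·79 = 140]
  row B: (79, 0, 1)   [0·140 + 1·79 = 79]
  140 = 1·79 + 61   → row C = row A − 1·row B = (61, 1, −1)   [check: 1·140 − 1·79 = 61]
  79 = 1·61 + 18   → row D = row B − 1·row C = (18, −1, 2)   [check: −1·140 + 2·79 = 18]
  61 = 3·18 + 7   → row E = row C − 3·row D = (7, 4, −7)   [check: 4·140 − 7·79 = 7]
  18 = 2·7 + 4   → row F = row D − 2·row E = (4, −9, 16)   [check: −9·140 + 16·79 = 4]
  7 = 1·4 + 3   → row G = row E − 1·row F = (3, 13, −23)   [check: 13·140 − 23·79 = 3]
  4 = 1·3 + 1   → row H = row F − 1·row G = (1, −22, 39)   [check: −22·140 + 39·79 = 1]
  3 = 3·1 + 0   → remainder 0, stop. gcd = 1 (last nonzero row H).
The gcd is 1, so 79 is invertible mod 140. The last nonzero row gives −22·140 + 39·79 = 1, so t = 39. So 79^(−1) ≡ 39 (mod 140). Verify: 79 · 39 = 3081 ≡ 1 (mod 140). ✓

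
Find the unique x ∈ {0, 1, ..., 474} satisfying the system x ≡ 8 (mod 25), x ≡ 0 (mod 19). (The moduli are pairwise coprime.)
The moduli 25, 19 are pairwise coprime, so by the CRT there is a unique solution mod 25·19 = 475.
Solve by successive substitution. Start with x ≡ 8 (mod 25).
  Combine with x ≡ 0 (mod 19): write x = 8 + 25·t and require 8 + 25·t ≡ 0 (mod 19), i.e. 25·t ≡ 0 − 8 ≡ 11 (mod 19). Since 25^(−1) ≡ 16 (mod 19) (25 ≡ 6 (mod 19)), t ≡ 16·11 ≡ 5 (mod 19). So x ≡ 8 + 25·5 = 133 (mod 475).
Unique solution in [0, 475): x = 133.

Final answer: x ≡ 133 (mod 475); the representative in [0, 475) is 133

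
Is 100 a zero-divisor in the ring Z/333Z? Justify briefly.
NO

gcd(100, 333) = 1, so 100 is a unit in Z/333Z (it has a multiplicative inverse). A unit cannot be a zero-divisor: if 100·b ≡ 0 then multiplying both sides by 100^(−1) gives b ≡ 0. So 100 is not a zero-divisor.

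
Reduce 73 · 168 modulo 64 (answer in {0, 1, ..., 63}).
40

Reduce the factors first: 73 ≡ 9, 168 ≡ 40 (mod 64), so 73 · 168 ≡ 9 · 40 (mod 64). 9 · 40 = 360. Dividing by 64: 360 = 5·64 + 40. So (73 · 168) mod 64 = 40.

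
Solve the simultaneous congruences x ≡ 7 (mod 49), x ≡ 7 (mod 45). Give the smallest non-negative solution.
x ≡ 7 (mod 2205); the representative in [0, 2205) is 7

The moduli 49, 45 are pairwise coprime, so by the CRT there is a unique solution mod 49·45 = 2205.
Solve by successive substitution. Start with x ≡ 7 (mod 49).
  Combine with x ≡ 7 (mod 45): write x = 7 + 49·t and require 7 + 49·t ≡ 7 (mod 45), i.e. 49·t ≡ 7 − 7 ≡ 0 (mod 45). Since 49^(−1) ≡ 34 (mod 45) (49 ≡ 4 (mod 45)), t ≡ 34·0 ≡ 0 (mod 45). So x ≡ 7 + 49·0 = 7 (mod 2205).
Unique solution in [0, 2205): x = 7.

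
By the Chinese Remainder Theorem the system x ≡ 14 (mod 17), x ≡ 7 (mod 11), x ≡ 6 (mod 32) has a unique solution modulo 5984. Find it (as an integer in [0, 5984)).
x ≡ 3142 (mod 5984); the representative in [0, 5984) is 3142

The moduli 17, 11, 32 are pairwise coprime, so by the CRT there is a unique solution mod 17·11·32 = 5984.
Solve by successive substitution. Start with x ≡ 14 (mod 17).
  Combine with x ≡ 7 (mod 11): write x = 14 + 17·t and require 14 + 17·t ≡ 7 (mod 11), i.e. 17·t ≡ 7 − 14 ≡ 4 (mod 11). Since 17^(−1) ≡ 2 (mod 11) (17 ≡ 6 (mod 11)), t ≡ 2·4 ≡ 8 (mod 11). So x ≡ 14 + 17·8 = 150 (mod 187).
  Combine with x ≡ 6 (mod 32): write x = 150 + 187·t and require 150 + 187·t ≡ 6 (mod 32), i.e. 187·t ≡ 6 − 150 ≡ 16 (mod 32). Since 187^(−1) ≡ 19 (mod 32) (187 ≡ 27 (mod 32)), t ≡ 19·16 ≡ 16 (mod 32). So x ≡ 150 + 187·16 = 3142 (mod 5984).
Unique solution in [0, 5984): x = 3142.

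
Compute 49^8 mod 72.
Use repeated squaring. Binary(8) = 1000. Walk through the bits of the exponent 8 left-to-right: at each bit after the leading one, square the running value, then multiply by 49 if the bit is 1 (always reducing mod 72):
  bit 1 = 1 (leading): start with 49.
  bit 2 = 0: square 49^2 = 2401 ≡ 25 (mod 72).
  bit 3 = 0: square 25^2 = 625 ≡ 49 (mod 72).
  bit 4 = 0: square 49^2 = 2401 ≡ 25 (mod 72).
Final value: 49^8 ≡ 25 (mod 72).

Final answer: 25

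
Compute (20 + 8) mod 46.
Both summands are already reduced mod 46. 20 + 8 = 28; 28 = 0·46 + 28, so (20 + 8) mod 46 = 28.

Final answer: 28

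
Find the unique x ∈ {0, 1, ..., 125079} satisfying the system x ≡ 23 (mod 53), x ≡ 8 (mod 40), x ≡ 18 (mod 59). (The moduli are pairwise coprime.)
x ≡ 80848 (mod 125080); the representative in [0, 125080) is 80848

The moduli 53, 40, 59 are pairwise coprime, so by the CRT there is a unique solution mod 53·40·59 = 125080.
Solve by successive substitution. Start with x ≡ 23 (mod 53).
  Combine with x ≡ 8 (mod 40): write x = 23 + 53·t and require 23 + 53·t ≡ 8 (mod 40), i.e. 53·t ≡ 8 − 23 ≡ 25 (mod 40). Since 53^(−1) ≡ 37 (mod 40) (53 ≡ 13 (mod 40)), t ≡ 37·25 ≡ 5 (mod 40). So x ≡ 23 + 53·5 = 288 (mod 2120).
  Combine with x ≡ 18 (mod 59): write x = 288 + 2120·t and require 288 + 2120·t ≡ 18 (mod 59), i.e. 2120·t ≡ 18 − 288 ≡ 25 (mod 59). Since 2120^(−1) ≡ 44 (mod 59) (2120 ≡ 55 (mod 59)), t ≡ 44·25 ≡ 38 (mod 59). So x ≡ 288 + 2120·38 = 80848 (mod 125080).
Unique solution in [0, 125080): x = 80848.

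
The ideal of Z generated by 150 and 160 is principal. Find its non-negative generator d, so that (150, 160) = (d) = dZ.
(150, 160) = (10); d = 10

In the PID Z, (a, b) is generated by gcd(a, b). Compute gcd(160, 150) with the extended Euclidean algorithm, tracking rows (r, s, t) with s·160 + t·150 = r:
  row A: (160, 1, 0)   [1·160 + 0·150 = 160]
  row B: (150, 0, 1)   [0·160 + 1·150 = 150]
  160 = 1·150 + 10   → row C = row A − 1·row B = (10, 1, −1)   [check: 1·160 − 1·150 = 10]
  150 = 15·10 + 0   → remainder 0, stop. gcd = 10 (last nonzero row C).
So gcd(150, 160) = 10, with Bézout identity 1·160 − 1·150 = 10. Containment (⊇): the Bézout identity exhibits 10 as an element of (150, 160), giving (10) ⊆ (150, 160). Containment (⊆): since 10 | 150 and 10 | 160 (150 = 10·15, 160 = 10·16), every Z-linear combination of 150 and 160 is divisible by 10, so (150, 160) ⊆ (10). Therefore (150, 160) = (10), d = 10.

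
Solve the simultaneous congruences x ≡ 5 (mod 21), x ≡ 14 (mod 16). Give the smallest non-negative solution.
The moduli 21, 16 are pairwise coprime, so by the CRT there is a unique solution mod 21·16 = 336.
Solve by successive substitution. Start with x ≡ 5 (mod 21).
  Combine with x ≡ 14 (mod 16): write x = 5 + 21·t and require 5 + 21·t ≡ 14 (mod 16), i.e. 21·t ≡ 14 − 5 ≡ 9 (mod 16). Since 21^(−1) ≡ 13 (mod 16) (21 ≡ 5 (mod 16)), t ≡ 13·9 ≡ 5 (mod 16). So x ≡ 5 + 21·5 = 110 (mod 336).
Unique solution in [0, 336): x = 110.

Final answer: x ≡ 110 (mod 336); the representative in [0, 336) is 110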